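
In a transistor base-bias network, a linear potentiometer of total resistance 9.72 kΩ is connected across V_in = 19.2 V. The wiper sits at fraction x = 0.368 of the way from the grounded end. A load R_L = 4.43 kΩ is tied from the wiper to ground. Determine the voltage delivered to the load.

Lower segment x·R_p = 3.577 kΩ; upper segment (1−x)·R_p = 6.143 kΩ.
Lower segment in parallel with the load: 3.577 ‖ 4.43 = 1.979 kΩ.
Loaded-divider output: V_out = 19.2 × 0.2437 = 4.678 V.
(Unloaded: V_out = x·V_in = 7.07 V.)

V_out ≈ 4.68 V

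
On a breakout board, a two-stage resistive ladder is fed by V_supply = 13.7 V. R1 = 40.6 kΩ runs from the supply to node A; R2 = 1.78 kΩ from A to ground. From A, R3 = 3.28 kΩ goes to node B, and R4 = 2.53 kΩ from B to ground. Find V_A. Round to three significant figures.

Looking into the second stage from A: R3 + R4 = 5.810 kΩ appears in parallel with R2.
Effective lower resistance at A: R2 ‖ 5.810 = 1.363 kΩ.
So V_A = 13.7 × 0.03247 = 0.4448 V.

V_A ≈ 0.445 V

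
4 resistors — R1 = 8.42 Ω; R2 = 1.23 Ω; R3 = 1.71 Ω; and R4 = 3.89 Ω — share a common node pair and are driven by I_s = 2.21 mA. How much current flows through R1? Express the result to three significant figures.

I ≈ 0.148 mA

Total conductance ΣG = 1/8.42 + 1/1.23 + 1/1.71 + 1/3.89 = 1.774 (units of 1/Ω).
Current divider: I(R1) = I_s · G_k/ΣG = 2.21 × (0.1188/1.774) = 2.21 × 0.06696 = 0.1480 mA.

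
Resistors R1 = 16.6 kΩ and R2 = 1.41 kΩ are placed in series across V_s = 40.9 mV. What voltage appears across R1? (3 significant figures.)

V ≈ 37.7 mV

Total series resistance ΣR = 16.6 + 1.41 = 18.01 kΩ.
Voltage divider: V = V_s · (16.60 / 18.01) = 40.9 × 0.9217 = 37.70 mV.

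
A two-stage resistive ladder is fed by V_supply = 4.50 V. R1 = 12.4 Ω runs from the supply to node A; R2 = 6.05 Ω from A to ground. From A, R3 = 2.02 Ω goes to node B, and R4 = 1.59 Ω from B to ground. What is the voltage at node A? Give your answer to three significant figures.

V_A ≈ 0.694 V

Looking into the second stage from A: R3 + R4 = 3.610 Ω appears in parallel with R2.
R2 ‖ (R3+R4) = 2.261 Ω.
So V_A = 4.50 × 0.1542 = 0.6940 V.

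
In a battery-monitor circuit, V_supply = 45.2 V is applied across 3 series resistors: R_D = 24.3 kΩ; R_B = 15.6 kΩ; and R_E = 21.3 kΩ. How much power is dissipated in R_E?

P ≈ 11.6 mW

ΣR = 61.20 kΩ → I = 45.2/61.20 = 0.7386 mA.
P(R_E) = I²·R_E = (0.7386)² × 21.3 = 11.62 mW.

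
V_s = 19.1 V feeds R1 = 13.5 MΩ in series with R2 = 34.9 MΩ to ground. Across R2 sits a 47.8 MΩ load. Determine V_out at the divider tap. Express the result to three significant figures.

V_out ≈ 11.4 V

The load sits in parallel with R2, giving an effective lower resistance R2' = R2·R_L/(R2+R_L) = 20.17 MΩ.
Now apply the divider: V_out = 19.1 × 0.5991 = 11.44 V.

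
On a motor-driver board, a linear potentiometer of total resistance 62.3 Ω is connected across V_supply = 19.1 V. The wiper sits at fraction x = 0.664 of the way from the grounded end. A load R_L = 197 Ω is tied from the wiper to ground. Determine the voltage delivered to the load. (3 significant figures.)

V_out ≈ 11.8 V

Split the track: R_lower = x·R_p = 41.37 Ω, R_upper = (1−x)·R_p = 20.93 Ω.
(x·R_p) ‖ R_L = 34.19 Ω.
Loaded-divider output: V_out = 19.1 × 0.6202 = 11.85 V.
(Unloaded: V_out = x·V_supply = 12.7 V.)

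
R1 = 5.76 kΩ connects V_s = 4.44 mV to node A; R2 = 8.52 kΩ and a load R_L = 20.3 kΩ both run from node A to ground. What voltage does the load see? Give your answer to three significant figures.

The load sits in parallel with R2, giving an effective lower resistance R2' = R2·R_L/(R2+R_L) = 6.001 kΩ.
Now apply the divider: V_out = 4.44 × 0.5103 = 2.266 mV.
(Unloaded it would be 2.65 mV; the load pulls it down.)

V_out ≈ 2.27 mV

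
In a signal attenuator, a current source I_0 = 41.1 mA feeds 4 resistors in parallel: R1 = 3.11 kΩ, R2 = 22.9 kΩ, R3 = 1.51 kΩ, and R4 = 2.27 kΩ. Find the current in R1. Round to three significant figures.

I ≈ 9.00 mA

Conductances: ΣG = 1/3.11 + 1/22.9 + 1/1.51 + 1/2.27 = 1.468 (1/kΩ).
Current divider: I(R1) = I_0 · G_k/ΣG = 41.1 × (0.3215/1.468) = 41.1 × 0.2190 = 9.002 mA.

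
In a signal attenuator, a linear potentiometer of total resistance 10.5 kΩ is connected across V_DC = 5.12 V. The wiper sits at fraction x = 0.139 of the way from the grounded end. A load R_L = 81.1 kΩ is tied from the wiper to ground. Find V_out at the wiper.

The pot divides into 9.040 kΩ above the wiper and 1.460 kΩ below.
(x·R_p) ‖ R_L = 1.434 kΩ.
V_out = 5.12 × 1.434/(9.040 + 1.434) = 0.7008 V.

V_out ≈ 0.701 V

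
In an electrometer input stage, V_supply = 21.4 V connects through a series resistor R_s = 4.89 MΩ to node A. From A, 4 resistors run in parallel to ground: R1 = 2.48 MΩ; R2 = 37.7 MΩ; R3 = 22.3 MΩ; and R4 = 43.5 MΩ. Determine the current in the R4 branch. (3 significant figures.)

Equivalent of the parallel group: R_p = 2.010 MΩ.
V_A = 21.4 × 2.010/6.900 = 6.233 V.
Branch current I = V_A/R4 = 6.233/43.5 = 0.1433 µA.
(Equivalently: I_total = 3.102 µA, then current-divider fraction G_k/ΣG = 0.04620.)

I ≈ 0.143 µA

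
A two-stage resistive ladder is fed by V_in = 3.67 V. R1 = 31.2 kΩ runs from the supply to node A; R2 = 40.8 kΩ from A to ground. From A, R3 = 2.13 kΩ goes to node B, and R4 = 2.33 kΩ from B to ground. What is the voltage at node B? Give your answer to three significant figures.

V_B ≈ 0.219 V

Looking into the second stage from A: R3 + R4 = 4.460 kΩ appears in parallel with R2.
Effective lower resistance at A: R2 ‖ 4.460 = 4.021 kΩ.
So V_A = 3.67 × 0.1142 = 0.4189 V.
V_B = V_A × 0.5224 = 0.2189 V.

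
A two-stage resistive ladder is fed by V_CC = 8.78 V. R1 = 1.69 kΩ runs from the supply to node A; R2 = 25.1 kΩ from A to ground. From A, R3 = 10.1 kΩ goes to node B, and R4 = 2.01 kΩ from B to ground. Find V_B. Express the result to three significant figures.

V_B ≈ 1.21 V

Node A sees R2 in parallel with the series input of stage 2, R3 + R4 = 12.11 kΩ.
R2 ‖ (R3+R4) = 8.169 kΩ.
So V_A = 8.78 × 0.8286 = 7.275 V.
V_B = V_A × 0.1660 = 1.207 V.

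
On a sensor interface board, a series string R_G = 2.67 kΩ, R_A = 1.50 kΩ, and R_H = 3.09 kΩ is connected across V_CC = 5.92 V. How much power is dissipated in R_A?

ΣR = 7.260 kΩ → I = 5.92/7.260 = 0.8154 mA.
P = I²R = 0.6649 × 1.50 = 0.9974 mW.

P ≈ 0.997 mW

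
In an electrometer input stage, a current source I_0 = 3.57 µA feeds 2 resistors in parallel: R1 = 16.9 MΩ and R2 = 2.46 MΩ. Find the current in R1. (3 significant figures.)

With just two branches, the current splits inversely with resistance.
So I = 3.57 × 2.46/19.36 = 0.4536 µA.

I ≈ 0.454 µA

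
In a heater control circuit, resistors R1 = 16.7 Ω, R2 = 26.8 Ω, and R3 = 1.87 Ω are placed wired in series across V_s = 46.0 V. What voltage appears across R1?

V ≈ 16.9 V

Series total: ΣR = 16.7 + 26.8 + 1.87 = 45.37 Ω.
Voltage divider: V = V_s · (16.70 / 45.37) = 46.0 × 0.3681 = 16.93 V.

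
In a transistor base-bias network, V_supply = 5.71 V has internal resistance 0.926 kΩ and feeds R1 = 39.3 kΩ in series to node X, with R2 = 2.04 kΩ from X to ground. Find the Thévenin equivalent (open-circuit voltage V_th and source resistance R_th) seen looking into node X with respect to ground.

R1' = 0.926 + 39.3 = 40.23 kΩ (source resistance + R1).
V_th is the unloaded tap voltage: V_supply · R2/(R1'+R2) = 5.71 × 0.04827 = 0.2756 V.
Zeroing V_supply shorts the top of R1' to ground, so R_th = R1' ‖ R2 = 1.942 kΩ.

V_th ≈ 0.276 V, R_th ≈ 1.94 kΩ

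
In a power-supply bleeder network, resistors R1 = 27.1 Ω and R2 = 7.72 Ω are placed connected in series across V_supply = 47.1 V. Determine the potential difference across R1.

ΣR = 27.1 + 7.72 = 34.82 Ω.
V = V_supply · R/ΣR = 47.1 × 0.7783 = 36.66 V.

V ≈ 36.7 V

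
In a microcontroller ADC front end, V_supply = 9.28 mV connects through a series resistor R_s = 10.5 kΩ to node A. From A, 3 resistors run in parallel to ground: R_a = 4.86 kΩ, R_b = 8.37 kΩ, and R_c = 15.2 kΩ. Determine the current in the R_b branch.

Equivalent of the parallel group: R_p = 2.557 kΩ.
V_A = 9.28 × 2.557/13.06 = 1.818 mV.
I(R_b) = V_A / R_b = 1.818/8.37 = 0.2172 µA.

I ≈ 0.217 µA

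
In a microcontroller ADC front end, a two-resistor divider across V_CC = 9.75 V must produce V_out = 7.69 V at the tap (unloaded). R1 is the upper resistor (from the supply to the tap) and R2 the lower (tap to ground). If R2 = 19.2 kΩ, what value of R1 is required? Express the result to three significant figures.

R1 ≈ 5.14 kΩ

V_out/V_CC = R2/(R1+R2) = 0.7887.
Rearranging, R1 = R2·(1−k)/k = 19.2 × 0.2679 = 5.143 kΩ.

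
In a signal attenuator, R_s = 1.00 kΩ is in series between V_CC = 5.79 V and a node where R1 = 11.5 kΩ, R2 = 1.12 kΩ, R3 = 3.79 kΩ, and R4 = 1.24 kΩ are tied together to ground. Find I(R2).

Equivalent of the parallel group: R_p = 0.4878 kΩ.
Node voltage V_A = V_CC · R_p/(R_s + R_p) = 5.79 × 0.3279 = 1.898 V.
I(R2) = V_A / R2 = 1.898/1.12 = 1.695 mA.

I ≈ 1.69 mA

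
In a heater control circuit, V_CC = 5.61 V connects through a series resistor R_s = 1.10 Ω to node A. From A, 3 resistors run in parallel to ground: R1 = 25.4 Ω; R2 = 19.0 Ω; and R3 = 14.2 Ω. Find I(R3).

Equivalent of the parallel group: R_p = 6.157 Ω.
V_A = 5.61 × 6.157/7.257 = 4.760 V.
I(R3) = V_A / R3 = 4.760/14.2 = 0.3352 A.
(Equivalently: I_total = 0.7731 A, then current-divider fraction G_k/ΣG = 0.4336.)

I ≈ 0.335 A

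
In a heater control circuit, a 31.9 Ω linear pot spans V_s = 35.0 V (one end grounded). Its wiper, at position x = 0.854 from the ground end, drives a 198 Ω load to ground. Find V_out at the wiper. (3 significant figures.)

V_out ≈ 29.3 V

Lower segment x·R_p = 27.24 Ω; upper segment (1−x)·R_p = 4.657 Ω.
R_L loads the lower segment: effective lower R = 23.95 Ω.
Then V_out = V_s · 23.95/(4.657 + 23.95) = 29.30 V.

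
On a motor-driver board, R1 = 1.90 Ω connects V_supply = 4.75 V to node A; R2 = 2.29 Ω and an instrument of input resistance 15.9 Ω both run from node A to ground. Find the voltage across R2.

The load sits in parallel with R2, giving an effective lower resistance R2' = R2·R_L/(R2+R_L) = 2.002 Ω.
Then V_out = V_supply · R2'/(R1 + R2') = 4.75 × 2.002/3.902 = 2.437 V.

V_out ≈ 2.44 V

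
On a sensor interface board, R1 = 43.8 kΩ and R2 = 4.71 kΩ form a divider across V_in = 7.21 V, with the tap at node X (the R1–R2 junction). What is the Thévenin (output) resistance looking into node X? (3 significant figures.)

Zeroing V_in shorts the top of R1 to ground, so R_th = R1 ‖ R2 = 4.253 kΩ.

R_th ≈ 4.25 kΩ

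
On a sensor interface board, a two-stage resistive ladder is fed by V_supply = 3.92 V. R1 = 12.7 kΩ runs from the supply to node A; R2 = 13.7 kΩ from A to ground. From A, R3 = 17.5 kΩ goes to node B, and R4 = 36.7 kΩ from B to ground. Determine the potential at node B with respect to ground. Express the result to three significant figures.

V_B ≈ 1.23 V

Node A sees R2 in parallel with the series input of stage 2, R3 + R4 = 54.20 kΩ.
R2 ‖ (R3+R4) = 10.94 kΩ.
So V_A = 3.92 × 0.4627 = 1.814 V.
V_B = V_A × 0.6771 = 1.228 V.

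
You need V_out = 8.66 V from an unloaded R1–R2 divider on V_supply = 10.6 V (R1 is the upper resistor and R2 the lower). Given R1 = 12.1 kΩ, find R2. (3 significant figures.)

The divider ratio is R2/(R1+R2) = 8.66/10.6 = 0.8170.
Rearranging, R2 = R1·k/(1−k) = 12.1 × 4.464 = 54.01 kΩ.

R2 ≈ 54.0 kΩ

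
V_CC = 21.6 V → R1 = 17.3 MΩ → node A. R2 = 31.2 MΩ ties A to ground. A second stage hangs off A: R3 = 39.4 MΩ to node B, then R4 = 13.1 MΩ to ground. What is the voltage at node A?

V_A ≈ 11.5 V

Looking into the second stage from A: R3 + R4 = 52.50 MΩ appears in parallel with R2.
Effective lower resistance at A: R2 ‖ 52.50 = 19.57 MΩ.
First divider: V_A = V_CC · 19.57/(17.3 + 19.57) = 11.46 V.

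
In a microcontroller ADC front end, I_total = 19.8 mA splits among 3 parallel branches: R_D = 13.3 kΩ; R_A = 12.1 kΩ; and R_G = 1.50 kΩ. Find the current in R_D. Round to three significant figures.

Total conductance ΣG = 1/13.3 + 1/12.1 + 1/1.50 = 0.8245 (units of 1/kΩ).
By the current-divider rule, I = I_total · G_k/ΣG = 19.8 × 0.09119 = 1.806 mA.

I ≈ 1.81 mA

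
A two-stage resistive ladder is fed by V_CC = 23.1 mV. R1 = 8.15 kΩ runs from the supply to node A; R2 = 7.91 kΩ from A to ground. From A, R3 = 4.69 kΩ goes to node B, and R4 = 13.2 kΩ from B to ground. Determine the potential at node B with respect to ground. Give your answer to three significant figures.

The second stage (R3 + R4 = 17.89 kΩ) loads node A in parallel with R2.
R2 ‖ (R3+R4) = 5.485 kΩ.
First divider: V_A = V_CC · 5.485/(8.15 + 5.485) = 9.292 mV.
Then the unloaded second divider: V_B = V_A × R4/(R3+R4) = 9.292 × 0.7378 = 6.856 mV.

V_B ≈ 6.86 mV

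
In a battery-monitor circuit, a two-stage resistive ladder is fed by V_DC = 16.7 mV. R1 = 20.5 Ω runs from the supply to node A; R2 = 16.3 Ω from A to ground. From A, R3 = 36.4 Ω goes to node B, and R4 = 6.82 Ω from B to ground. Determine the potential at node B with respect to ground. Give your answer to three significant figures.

Looking into the second stage from A: R3 + R4 = 43.22 Ω appears in parallel with R2.
R2 ‖ (R3+R4) = 11.84 Ω.
First divider: V_A = V_DC · 11.84/(20.5 + 11.84) = 6.113 mV.
Stage 2 is unloaded, so V_B = V_A · R4/(R3+R4) = 6.113 × 6.82/43.22 = 0.9646 mV.

V_B ≈ 0.965 mV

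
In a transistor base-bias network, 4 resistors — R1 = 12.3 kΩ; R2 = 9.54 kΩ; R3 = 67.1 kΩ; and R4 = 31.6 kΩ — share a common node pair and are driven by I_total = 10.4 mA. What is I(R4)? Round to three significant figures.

I ≈ 1.41 mA

Conductances: ΣG = 1/12.3 + 1/9.54 + 1/67.1 + 1/31.6 = 0.2327 (1/kΩ).
R4 takes the fraction G_k/ΣG = 0.03165/0.2327 = 0.1360, so I = 10.4 × 0.1360 = 1.415 mA.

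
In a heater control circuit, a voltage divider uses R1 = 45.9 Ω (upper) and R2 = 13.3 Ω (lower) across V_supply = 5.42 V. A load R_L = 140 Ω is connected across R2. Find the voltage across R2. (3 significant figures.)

R2 ‖ R_L = (13.3 × 140)/(13.3 + 140) = 12.15 Ω.
Then V_out = V_supply · R2'/(R1 + R2') = 5.42 × 12.15/58.05 = 1.134 V.

V_out ≈ 1.13 V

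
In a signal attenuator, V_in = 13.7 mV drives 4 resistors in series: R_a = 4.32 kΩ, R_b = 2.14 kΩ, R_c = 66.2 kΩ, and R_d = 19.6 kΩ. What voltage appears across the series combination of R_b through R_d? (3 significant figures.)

V ≈ 13.1 mV

ΣR = 4.32 + 2.14 + 66.2 + 19.6 = 92.26 kΩ.
R_{R_b..R_d} = 2.14 + 66.2 + 19.6 = 87.94 kΩ.
V = V_in · R/ΣR = 13.7 × 0.9532 = 13.06 mV.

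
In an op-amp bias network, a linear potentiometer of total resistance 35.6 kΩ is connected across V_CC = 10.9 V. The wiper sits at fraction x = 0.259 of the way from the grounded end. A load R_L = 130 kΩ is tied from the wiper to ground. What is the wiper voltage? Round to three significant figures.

Lower segment x·R_p = 9.220 kΩ; upper segment (1−x)·R_p = 26.38 kΩ.
(x·R_p) ‖ R_L = 8.610 kΩ.
Then V_out = V_CC · 8.610/(26.38 + 8.610) = 2.682 V.

V_out ≈ 2.68 V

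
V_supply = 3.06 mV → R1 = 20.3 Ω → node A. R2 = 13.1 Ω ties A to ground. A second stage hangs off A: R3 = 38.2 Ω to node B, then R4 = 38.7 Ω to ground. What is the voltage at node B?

V_B ≈ 0.547 mV

The second stage (R3 + R4 = 76.90 Ω) loads node A in parallel with R2.
Effective lower resistance at A: R2 ‖ 76.90 = 11.19 Ω.
First divider: V_A = V_supply · 11.19/(20.3 + 11.19) = 1.088 mV.
Then the unloaded second divider: V_B = V_A × R4/(R3+R4) = 1.088 × 0.5033 = 0.5473 mV.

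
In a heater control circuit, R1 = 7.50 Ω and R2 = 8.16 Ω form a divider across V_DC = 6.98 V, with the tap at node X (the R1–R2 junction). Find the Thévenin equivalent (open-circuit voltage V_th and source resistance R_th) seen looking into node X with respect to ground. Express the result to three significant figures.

Open-circuit (no load on X): V_th = V_DC · R2/(R1 + R2) = 6.98 × 8.16/(7.500 + 8.16) = 3.637 V.
With V_DC suppressed (replaced by a short), R_th = R1 ‖ R2 = (7.500 × 8.16)/(7.500 + 8.16) = 3.908 Ω.

V_th ≈ 3.64 V, R_th ≈ 3.91 Ω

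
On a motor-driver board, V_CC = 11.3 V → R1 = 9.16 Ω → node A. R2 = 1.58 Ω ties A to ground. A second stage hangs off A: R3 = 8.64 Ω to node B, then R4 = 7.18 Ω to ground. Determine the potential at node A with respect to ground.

Looking into the second stage from A: R3 + R4 = 15.82 Ω appears in parallel with R2.
R2 ‖ (R3+R4) = 1.437 Ω.
V_A = 11.3 × 1.437/(9.16 + 1.437) = 1.532 V.

V_A ≈ 1.53 V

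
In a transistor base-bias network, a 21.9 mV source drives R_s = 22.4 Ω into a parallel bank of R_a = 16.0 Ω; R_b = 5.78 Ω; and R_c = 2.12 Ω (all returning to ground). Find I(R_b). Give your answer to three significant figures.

I ≈ 0.225 mA

Equivalent of the parallel group: R_p = 1.414 Ω.
V_A = 21.9 × 1.414/23.81 = 1.300 mV.
Branch current I = V_A/R_b = 1.300/5.78 = 0.2250 mA.
(Equivalently: I_total = 0.9196 mA, then current-divider fraction G_k/ΣG = 0.2446.)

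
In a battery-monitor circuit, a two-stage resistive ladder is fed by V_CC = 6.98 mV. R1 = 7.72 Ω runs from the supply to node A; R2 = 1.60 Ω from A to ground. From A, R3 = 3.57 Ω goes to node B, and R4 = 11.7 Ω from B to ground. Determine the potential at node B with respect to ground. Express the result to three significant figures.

V_B ≈ 0.845 mV

The second stage (R3 + R4 = 15.27 Ω) loads node A in parallel with R2.
Effective lower resistance at A: R2 ‖ 15.27 = 1.448 Ω.
So V_A = 6.98 × 0.1580 = 1.103 mV.
V_B = V_A × 0.7662 = 0.8448 mV.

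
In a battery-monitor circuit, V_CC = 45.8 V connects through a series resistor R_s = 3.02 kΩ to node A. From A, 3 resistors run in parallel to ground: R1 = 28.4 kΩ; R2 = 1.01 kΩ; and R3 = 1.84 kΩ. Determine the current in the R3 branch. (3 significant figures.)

Equivalent of the parallel group: R_p = 0.6374 kΩ.
V_A = 45.8 × 0.6374/3.657 = 7.982 V.
I(R3) = V_A / R3 = 7.982/1.84 = 4.338 mA.
(Check via current divider: I_total = 12.52 mA; share G_k/ΣG = 0.3464 → same result.)

I ≈ 4.34 mA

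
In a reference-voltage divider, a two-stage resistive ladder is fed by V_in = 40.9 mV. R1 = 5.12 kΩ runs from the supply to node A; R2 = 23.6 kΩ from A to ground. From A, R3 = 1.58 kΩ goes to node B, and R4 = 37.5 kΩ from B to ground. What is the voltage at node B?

The second stage (R3 + R4 = 39.08 kΩ) loads node A in parallel with R2.
Effective lower resistance at A: R2 ‖ 39.08 = 14.71 kΩ.
So V_A = 40.9 × 0.7419 = 30.34 mV.
Stage 2 is unloaded, so V_B = V_A · R4/(R3+R4) = 30.34 × 37.5/39.08 = 29.12 mV.

V_B ≈ 29.1 mV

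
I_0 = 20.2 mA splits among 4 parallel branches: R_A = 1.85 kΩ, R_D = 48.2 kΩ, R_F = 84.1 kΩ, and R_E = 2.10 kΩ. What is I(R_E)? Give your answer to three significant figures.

Conductances: ΣG = 1/1.85 + 1/48.2 + 1/84.1 + 1/2.10 = 1.049 (1/kΩ).
R_E takes the fraction G_k/ΣG = 0.4762/1.049 = 0.4538, so I = 20.2 × 0.4538 = 9.167 mA.

I ≈ 9.17 mA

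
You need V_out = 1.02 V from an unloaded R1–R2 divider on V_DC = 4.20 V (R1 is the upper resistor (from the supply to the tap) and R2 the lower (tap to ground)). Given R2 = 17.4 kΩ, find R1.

R1 ≈ 54.2 kΩ

V_out/V_DC = R2/(R1+R2) = 0.2429.
So R1 = R2 · (V_DC/V_out − 1) = 17.4 × (4.20/1.02 − 1) = 17.4 × 3.118 = 54.25 kΩ.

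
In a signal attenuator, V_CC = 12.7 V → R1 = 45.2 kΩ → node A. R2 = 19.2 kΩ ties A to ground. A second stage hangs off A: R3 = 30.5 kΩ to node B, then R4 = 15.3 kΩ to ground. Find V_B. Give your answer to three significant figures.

The second stage (R3 + R4 = 45.80 kΩ) loads node A in parallel with R2.
Effective lower resistance at A: R2 ‖ 45.80 = 13.53 kΩ.
V_A = 12.7 × 13.53/(45.2 + 13.53) = 2.926 V.
Then the unloaded second divider: V_B = V_A × R4/(R3+R4) = 2.926 × 0.3341 = 0.9773 V.

V_B ≈ 0.977 V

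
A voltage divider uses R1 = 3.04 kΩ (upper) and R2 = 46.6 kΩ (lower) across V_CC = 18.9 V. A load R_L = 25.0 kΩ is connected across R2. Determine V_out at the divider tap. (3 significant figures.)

V_out ≈ 15.9 V

First combine the lower leg with the load: R2 ‖ R_L = 16.27 kΩ.
Then V_out = V_CC · R2'/(R1 + R2') = 18.9 × 16.27/19.31 = 15.92 V.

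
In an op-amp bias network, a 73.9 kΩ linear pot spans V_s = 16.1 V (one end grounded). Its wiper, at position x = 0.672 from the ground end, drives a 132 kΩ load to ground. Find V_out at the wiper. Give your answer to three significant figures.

V_out ≈ 9.63 V

Lower segment x·R_p = 49.66 kΩ; upper segment (1−x)·R_p = 24.24 kΩ.
R_L loads the lower segment: effective lower R = 36.08 kΩ.
Loaded-divider output: V_out = 16.1 × 0.5982 = 9.631 V.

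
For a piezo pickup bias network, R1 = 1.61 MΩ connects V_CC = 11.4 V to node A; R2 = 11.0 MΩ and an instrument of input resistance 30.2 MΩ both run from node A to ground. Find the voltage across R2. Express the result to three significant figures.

The load sits in parallel with R2, giving an effective lower resistance R2' = R2·R_L/(R2+R_L) = 8.063 MΩ.
Then V_out = V_CC · R2'/(R1 + R2') = 11.4 × 8.063/9.673 = 9.503 V.
(Unloaded it would be 9.94 V; the load pulls it down.)

V_out ≈ 9.50 V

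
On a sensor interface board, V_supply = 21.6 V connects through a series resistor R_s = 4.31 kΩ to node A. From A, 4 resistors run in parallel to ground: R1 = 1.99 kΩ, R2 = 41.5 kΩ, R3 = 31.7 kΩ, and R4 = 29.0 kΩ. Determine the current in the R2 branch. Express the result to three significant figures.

I ≈ 0.146 mA

Equivalent of the parallel group: R_p = 1.687 kΩ.
V_A by voltage divider: V_A = 21.6 × 1.687/(4.31 + 1.687) = 6.077 V.
Branch current I = V_A/R2 = 6.077/41.5 = 0.1464 mA.
(Equivalently: I_total = 3.602 mA, then current-divider fraction G_k/ΣG = 0.04066.)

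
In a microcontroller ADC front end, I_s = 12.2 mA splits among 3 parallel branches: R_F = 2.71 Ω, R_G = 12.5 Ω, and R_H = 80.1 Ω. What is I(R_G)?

Total conductance ΣG = 1/2.71 + 1/12.5 + 1/80.1 = 0.4615 (units of 1/Ω).
R_G takes the fraction G_k/ΣG = 0.08000/0.4615 = 0.1734, so I = 12.2 × 0.1734 = 2.115 mA.

I ≈ 2.11 mA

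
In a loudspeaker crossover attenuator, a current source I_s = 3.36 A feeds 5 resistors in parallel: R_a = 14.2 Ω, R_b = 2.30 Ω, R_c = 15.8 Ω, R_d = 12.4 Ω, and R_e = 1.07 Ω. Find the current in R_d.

I ≈ 0.171 A

ΣG = 1/14.2 + 1/2.30 + 1/15.8 + 1/12.4 + 1/1.07 = 1.584.
Current divider: I(R_d) = I_s · G_k/ΣG = 3.36 × (0.08065/1.584) = 3.36 × 0.05092 = 0.1711 A.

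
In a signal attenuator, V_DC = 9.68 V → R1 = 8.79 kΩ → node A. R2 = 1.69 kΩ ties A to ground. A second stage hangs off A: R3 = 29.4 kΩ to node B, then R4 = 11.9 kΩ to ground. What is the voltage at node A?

The second stage (R3 + R4 = 41.30 kΩ) loads node A in parallel with R2.
R2 ‖ (R3+R4) = 1.624 kΩ.
V_A = 9.68 × 1.624/(8.79 + 1.624) = 1.509 V.

V_A ≈ 1.51 V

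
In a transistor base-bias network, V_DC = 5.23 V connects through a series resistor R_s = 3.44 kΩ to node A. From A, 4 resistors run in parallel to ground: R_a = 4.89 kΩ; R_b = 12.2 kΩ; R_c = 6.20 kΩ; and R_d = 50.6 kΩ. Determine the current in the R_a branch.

Parallel bank: R_p = 1/(1/4.89 + 1/12.2 + 1/6.20 + 1/50.6) = 2.139 kΩ.
V_A by voltage divider: V_A = 5.23 × 2.139/(3.44 + 2.139) = 2.005 V.
Branch current I = V_A/R_a = 2.005/4.89 = 0.4101 mA.

I ≈ 0.410 mA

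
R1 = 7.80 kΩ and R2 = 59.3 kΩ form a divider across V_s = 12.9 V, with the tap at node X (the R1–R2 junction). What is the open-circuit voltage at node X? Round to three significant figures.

V_th ≈ 11.4 V

V_th is the unloaded tap voltage: V_s · R2/(R1+R2) = 12.9 × 0.8838 = 11.40 V.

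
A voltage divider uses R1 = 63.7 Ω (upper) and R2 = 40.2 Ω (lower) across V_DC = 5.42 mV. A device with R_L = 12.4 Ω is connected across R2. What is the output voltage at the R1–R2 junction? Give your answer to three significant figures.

First combine the lower leg with the load: R2 ‖ R_L = 9.477 Ω.
Now apply the divider: V_out = 5.42 × 0.1295 = 0.7019 mV.

V_out ≈ 0.702 mV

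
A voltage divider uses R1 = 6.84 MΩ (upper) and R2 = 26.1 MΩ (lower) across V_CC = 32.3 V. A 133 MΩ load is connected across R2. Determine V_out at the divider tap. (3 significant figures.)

V_out ≈ 24.6 V

R2 ‖ R_L = (26.1 × 133)/(26.1 + 133) = 21.82 MΩ.
Voltage divider with the loaded lower leg: V_out = 32.3 × 21.82/(6.84 + 21.82) = 32.3 × 0.7613 = 24.59 V.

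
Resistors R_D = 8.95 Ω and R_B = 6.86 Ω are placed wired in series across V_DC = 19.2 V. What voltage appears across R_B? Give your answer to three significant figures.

Series total: ΣR = 8.95 + 6.86 = 15.81 Ω.
By the voltage-divider rule, V = 19.2 × 6.860/15.81 = 8.331 V.

V ≈ 8.33 V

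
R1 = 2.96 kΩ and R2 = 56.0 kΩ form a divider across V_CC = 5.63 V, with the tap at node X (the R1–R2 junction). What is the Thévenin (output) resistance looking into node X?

R_th ≈ 2.81 kΩ

Zeroing V_CC shorts the top of R1 to ground, so R_th = R1 ‖ R2 = 2.811 kΩ.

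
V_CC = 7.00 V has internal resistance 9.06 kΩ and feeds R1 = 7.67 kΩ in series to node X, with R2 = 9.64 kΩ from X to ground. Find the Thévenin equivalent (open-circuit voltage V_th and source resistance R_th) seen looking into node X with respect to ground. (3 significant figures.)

R1' = 9.06 + 7.67 = 16.73 kΩ (source resistance + R1).
With X open, the divider is unloaded: V_th = 7.00 × 9.64/26.37 = 2.559 V.
With V_CC suppressed (replaced by a short), R_th = R1' ‖ R2 = (16.73 × 9.64)/(16.73 + 9.64) = 6.116 kΩ.

V_th ≈ 2.56 V, R_th ≈ 6.12 kΩ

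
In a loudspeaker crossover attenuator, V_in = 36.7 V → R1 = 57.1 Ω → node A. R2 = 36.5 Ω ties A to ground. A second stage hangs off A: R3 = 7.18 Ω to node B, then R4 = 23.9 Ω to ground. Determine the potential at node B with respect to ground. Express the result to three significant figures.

The second stage (R3 + R4 = 31.08 Ω) loads node A in parallel with R2.
R2 ‖ (R3+R4) = 16.79 Ω.
V_A = 36.7 × 16.79/(57.1 + 16.79) = 8.338 V.
V_B = V_A × 0.7690 = 6.412 V.

V_B ≈ 6.41 V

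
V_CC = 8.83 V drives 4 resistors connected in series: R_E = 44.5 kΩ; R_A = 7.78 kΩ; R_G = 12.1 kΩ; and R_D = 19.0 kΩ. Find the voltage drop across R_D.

Series total: ΣR = 44.5 + 7.78 + 12.1 + 19.0 = 83.38 kΩ.
Voltage divider: V = V_CC · (19.00 / 83.38) = 8.83 × 0.2279 = 2.012 V.

V ≈ 2.01 V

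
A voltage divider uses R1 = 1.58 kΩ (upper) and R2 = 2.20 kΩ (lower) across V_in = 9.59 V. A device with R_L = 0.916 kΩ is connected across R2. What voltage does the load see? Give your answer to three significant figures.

V_out ≈ 2.79 V

The load sits in parallel with R2, giving an effective lower resistance R2' = R2·R_L/(R2+R_L) = 0.6467 kΩ.
Voltage divider with the loaded lower leg: V_out = 9.59 × 0.6467/(1.58 + 0.6467) = 9.59 × 0.2904 = 2.785 V.
(Unloaded it would be 5.58 V; the load pulls it down.)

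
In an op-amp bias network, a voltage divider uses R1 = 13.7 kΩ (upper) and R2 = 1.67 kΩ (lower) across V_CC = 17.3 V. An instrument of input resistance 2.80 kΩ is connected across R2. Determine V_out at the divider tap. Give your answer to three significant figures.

R2 ‖ R_L = (1.67 × 2.80)/(1.67 + 2.80) = 1.046 kΩ.
Voltage divider with the loaded lower leg: V_out = 17.3 × 1.046/(13.7 + 1.046) = 17.3 × 0.07094 = 1.227 V.

V_out ≈ 1.23 V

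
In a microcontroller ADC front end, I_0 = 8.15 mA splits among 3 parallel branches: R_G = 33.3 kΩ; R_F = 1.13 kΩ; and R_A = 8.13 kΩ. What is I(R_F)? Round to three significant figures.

Conductances: ΣG = 1/33.3 + 1/1.13 + 1/8.13 = 1.038 (1/kΩ).
R_F takes the fraction G_k/ΣG = 0.8850/1.038 = 0.8526, so I = 8.15 × 0.8526 = 6.948 mA.

I ≈ 6.95 mA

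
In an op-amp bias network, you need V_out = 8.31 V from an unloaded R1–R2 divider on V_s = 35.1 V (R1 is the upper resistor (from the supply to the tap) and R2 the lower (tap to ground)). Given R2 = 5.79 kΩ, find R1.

Required fraction k = V_out/V_s = 0.2368.
R1 = R2·(1/k − 1) = 5.79 × 3.224 = 18.67 kΩ.

R1 ≈ 18.7 kΩ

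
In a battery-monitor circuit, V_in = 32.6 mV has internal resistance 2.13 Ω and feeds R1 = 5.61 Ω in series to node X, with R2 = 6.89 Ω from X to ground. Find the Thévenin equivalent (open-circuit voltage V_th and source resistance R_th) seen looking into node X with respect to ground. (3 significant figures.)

R1' = 2.13 + 5.61 = 7.740 Ω (source resistance + R1).
With X open, the divider is unloaded: V_th = 32.6 × 6.89/14.63 = 15.35 mV.
With V_in suppressed (replaced by a short), R_th = R1' ‖ R2 = (7.740 × 6.89)/(7.740 + 6.89) = 3.645 Ω.

V_th ≈ 15.4 mV, R_th ≈ 3.65 Ω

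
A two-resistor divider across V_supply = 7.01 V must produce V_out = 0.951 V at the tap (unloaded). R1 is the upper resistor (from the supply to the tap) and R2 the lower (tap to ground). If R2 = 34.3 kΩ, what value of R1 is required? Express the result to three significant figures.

The divider ratio is R2/(R1+R2) = 0.951/7.01 = 0.1357.
R1 = R2·(1/k − 1) = 34.3 × 6.371 = 218.5 kΩ.

R1 ≈ 219 kΩ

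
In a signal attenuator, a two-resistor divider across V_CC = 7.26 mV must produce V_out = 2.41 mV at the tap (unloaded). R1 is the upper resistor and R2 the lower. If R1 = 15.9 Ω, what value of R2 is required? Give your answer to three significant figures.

V_out/V_CC = R2/(R1+R2) = 0.3320.
So R2 = R1 · V_out/(V_CC − V_out) = 15.9 × 2.41/(7.26 − 2.41) = 15.9 × 0.4969 = 7.901 Ω.

R2 ≈ 7.90 Ω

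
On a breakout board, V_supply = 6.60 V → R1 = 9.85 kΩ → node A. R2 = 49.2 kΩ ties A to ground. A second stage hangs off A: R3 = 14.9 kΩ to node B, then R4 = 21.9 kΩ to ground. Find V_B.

V_B ≈ 2.68 V

Node A sees R2 in parallel with the series input of stage 2, R3 + R4 = 36.80 kΩ.
Effective lower resistance at A: R2 ‖ 36.80 = 21.05 kΩ.
So V_A = 6.60 × 0.6813 = 4.496 V.
V_B = V_A × 0.5951 = 2.676 V.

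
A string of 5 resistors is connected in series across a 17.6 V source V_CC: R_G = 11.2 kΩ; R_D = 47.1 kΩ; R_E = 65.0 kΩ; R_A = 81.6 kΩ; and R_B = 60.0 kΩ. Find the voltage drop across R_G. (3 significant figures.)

Series total: ΣR = 11.2 + 47.1 + 65.0 + 81.6 + 60.0 = 264.9 kΩ.
By the voltage-divider rule, V = 17.6 × 11.20/264.9 = 0.7441 V.

V ≈ 0.744 V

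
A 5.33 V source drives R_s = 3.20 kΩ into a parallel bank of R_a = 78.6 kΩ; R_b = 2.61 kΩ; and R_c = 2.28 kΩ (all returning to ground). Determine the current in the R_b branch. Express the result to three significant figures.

I ≈ 0.556 mA

Combine the parallel branches: R_p = (1/78.6 + 1/2.61 + 1/2.28)⁻¹ = 1.198 kΩ.
Node voltage V_A = V_CC · R_p/(R_s + R_p) = 5.33 × 0.2725 = 1.452 V.
Branch current I = V_A/R_b = 1.452/2.61 = 0.5564 mA.
(Check via current divider: I_total = 1.212 mA; share G_k/ΣG = 0.4591 → same result.)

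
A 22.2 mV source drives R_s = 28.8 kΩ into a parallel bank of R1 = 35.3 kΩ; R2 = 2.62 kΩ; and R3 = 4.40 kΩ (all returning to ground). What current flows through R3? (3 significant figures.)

I ≈ 0.261 µA

Parallel bank: R_p = 1/(1/35.3 + 1/2.62 + 1/4.40) = 1.569 kΩ.
V_A = 22.2 × 1.569/30.37 = 1.147 mV.
Branch current I = V_A/R3 = 1.147/4.40 = 0.2607 µA.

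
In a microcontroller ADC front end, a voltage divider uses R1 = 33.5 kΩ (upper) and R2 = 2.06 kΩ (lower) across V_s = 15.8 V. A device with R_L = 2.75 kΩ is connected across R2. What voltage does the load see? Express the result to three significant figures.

V_out ≈ 0.537 V

The load sits in parallel with R2, giving an effective lower resistance R2' = R2·R_L/(R2+R_L) = 1.178 kΩ.
Then V_out = V_s · R2'/(R1 + R2') = 15.8 × 1.178/34.68 = 0.5366 V.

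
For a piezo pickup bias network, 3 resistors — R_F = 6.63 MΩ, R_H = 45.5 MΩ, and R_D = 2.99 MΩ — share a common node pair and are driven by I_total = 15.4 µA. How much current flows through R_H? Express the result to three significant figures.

Total conductance ΣG = 1/6.63 + 1/45.5 + 1/2.99 = 0.5073 (units of 1/MΩ).
By the current-divider rule, I = I_total · G_k/ΣG = 15.4 × 0.04333 = 0.6672 µA.

I ≈ 0.667 µA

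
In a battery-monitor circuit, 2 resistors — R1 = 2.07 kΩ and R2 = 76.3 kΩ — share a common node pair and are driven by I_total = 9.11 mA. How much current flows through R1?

Two-branch current divider: I_k = I_total · R_other/(R_1 + R_2).
So I = 9.11 × 76.3/78.37 = 8.869 mA.

I ≈ 8.87 mA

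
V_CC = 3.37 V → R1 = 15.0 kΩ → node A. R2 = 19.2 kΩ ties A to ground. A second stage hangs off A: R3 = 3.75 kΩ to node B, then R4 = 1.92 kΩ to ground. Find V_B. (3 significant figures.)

V_B ≈ 0.258 V

Node A sees R2 in parallel with the series input of stage 2, R3 + R4 = 5.670 kΩ.
R2 ‖ (R3+R4) = 4.377 kΩ.
So V_A = 3.37 × 0.2259 = 0.7613 V.
Then the unloaded second divider: V_B = V_A × R4/(R3+R4) = 0.7613 × 0.3386 = 0.2578 V.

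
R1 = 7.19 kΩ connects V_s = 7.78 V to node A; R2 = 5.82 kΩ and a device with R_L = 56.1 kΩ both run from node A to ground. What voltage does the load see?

R2 ‖ R_L = (5.82 × 56.1)/(5.82 + 56.1) = 5.273 kΩ.
Voltage divider with the loaded lower leg: V_out = 7.78 × 5.273/(7.19 + 5.273) = 7.78 × 0.4231 = 3.292 V.

V_out ≈ 3.29 V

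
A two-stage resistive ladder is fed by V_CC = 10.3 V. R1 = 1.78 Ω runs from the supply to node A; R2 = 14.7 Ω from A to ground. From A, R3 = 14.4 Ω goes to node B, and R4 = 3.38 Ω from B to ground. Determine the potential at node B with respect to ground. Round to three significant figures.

V_B ≈ 1.60 V

Looking into the second stage from A: R3 + R4 = 17.78 Ω appears in parallel with R2.
R2 ‖ (R3+R4) = 8.047 Ω.
V_A = 10.3 × 8.047/(1.78 + 8.047) = 8.434 V.
V_B = V_A × 0.1901 = 1.603 V.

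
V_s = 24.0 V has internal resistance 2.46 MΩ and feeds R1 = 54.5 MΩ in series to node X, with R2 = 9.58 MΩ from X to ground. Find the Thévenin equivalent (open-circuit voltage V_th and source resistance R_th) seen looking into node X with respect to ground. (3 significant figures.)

R1' = 2.46 + 54.5 = 56.96 MΩ (source resistance + R1).
V_th is the unloaded tap voltage: V_s · R2/(R1'+R2) = 24.0 × 0.1440 = 3.455 V.
With V_s suppressed (replaced by a short), R_th = R1' ‖ R2 = (56.96 × 9.58)/(56.96 + 9.58) = 8.201 MΩ.

V_th ≈ 3.46 V, R_th ≈ 8.20 MΩ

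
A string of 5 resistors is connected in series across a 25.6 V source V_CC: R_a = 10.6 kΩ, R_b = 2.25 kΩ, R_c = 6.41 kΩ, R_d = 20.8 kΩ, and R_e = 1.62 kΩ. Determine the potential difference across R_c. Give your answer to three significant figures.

Total series resistance ΣR = 10.6 + 2.25 + 6.41 + 20.8 + 1.62 = 41.68 kΩ.
By the voltage-divider rule, V = 25.6 × 6.410/41.68 = 3.937 V.

V ≈ 3.94 V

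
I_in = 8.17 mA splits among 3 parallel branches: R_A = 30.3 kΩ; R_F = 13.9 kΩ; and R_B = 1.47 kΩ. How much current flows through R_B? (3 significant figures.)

I ≈ 7.08 mA

ΣG = 1/30.3 + 1/13.9 + 1/1.47 = 0.7852.
By the current-divider rule, I = I_in · G_k/ΣG = 8.17 × 0.8663 = 7.078 mA.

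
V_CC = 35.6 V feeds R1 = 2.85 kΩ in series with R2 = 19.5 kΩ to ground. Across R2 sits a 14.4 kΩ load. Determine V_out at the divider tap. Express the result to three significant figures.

R2 ‖ R_L = (19.5 × 14.4)/(19.5 + 14.4) = 8.283 kΩ.
Voltage divider with the loaded lower leg: V_out = 35.6 × 8.283/(2.85 + 8.283) = 35.6 × 0.7440 = 26.49 V.
(Unloaded it would be 31.1 V; the load pulls it down.)

V_out ≈ 26.5 V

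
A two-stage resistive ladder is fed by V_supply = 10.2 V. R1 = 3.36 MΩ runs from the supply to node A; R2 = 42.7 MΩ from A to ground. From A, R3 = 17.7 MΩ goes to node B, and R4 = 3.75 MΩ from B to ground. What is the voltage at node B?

Node A sees R2 in parallel with the series input of stage 2, R3 + R4 = 21.45 MΩ.
Effective lower resistance at A: R2 ‖ 21.45 = 14.28 MΩ.
V_A = 10.2 × 14.28/(3.36 + 14.28) = 8.257 V.
Stage 2 is unloaded, so V_B = V_A · R4/(R3+R4) = 8.257 × 3.75/21.45 = 1.444 V.

V_B ≈ 1.44 V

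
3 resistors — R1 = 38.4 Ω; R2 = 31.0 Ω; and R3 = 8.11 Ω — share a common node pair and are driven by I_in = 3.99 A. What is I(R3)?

I ≈ 2.71 A

Total conductance ΣG = 1/38.4 + 1/31.0 + 1/8.11 = 0.1816 (units of 1/Ω).
Current divider: I(R3) = I_in · G_k/ΣG = 3.99 × (0.1233/0.1816) = 3.99 × 0.6790 = 2.709 A.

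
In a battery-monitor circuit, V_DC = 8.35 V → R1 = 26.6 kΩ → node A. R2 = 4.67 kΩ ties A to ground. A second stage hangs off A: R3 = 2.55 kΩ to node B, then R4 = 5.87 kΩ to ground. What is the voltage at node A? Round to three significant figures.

V_A ≈ 0.847 V

Looking into the second stage from A: R3 + R4 = 8.420 kΩ appears in parallel with R2.
Effective lower resistance at A: R2 ‖ 8.420 = 3.004 kΩ.
First divider: V_A = V_DC · 3.004/(26.6 + 3.004) = 0.8473 V.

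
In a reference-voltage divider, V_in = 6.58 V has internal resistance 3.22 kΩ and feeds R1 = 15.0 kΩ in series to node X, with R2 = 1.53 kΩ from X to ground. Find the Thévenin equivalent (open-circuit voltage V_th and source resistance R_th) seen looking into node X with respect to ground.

R1' = 3.22 + 15.0 = 18.22 kΩ (source resistance + R1).
Open-circuit (no load on X): V_th = V_in · R2/(R1' + R2) = 6.58 × 1.53/(18.22 + 1.53) = 0.5097 V.
With V_in suppressed (replaced by a short), R_th = R1' ‖ R2 = (18.22 × 1.53)/(18.22 + 1.53) = 1.411 kΩ.

V_th ≈ 0.510 V, R_th ≈ 1.41 kΩ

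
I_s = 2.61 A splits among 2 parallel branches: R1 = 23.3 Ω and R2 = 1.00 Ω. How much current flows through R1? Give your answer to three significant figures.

For two parallel branches, I_k = I_s · (other R)/(sum of R).
I(R1) = 2.61 × 1.00/(23.3 + 1.00) = 2.61 × 0.04115 = 0.1074 A.

I ≈ 0.107 A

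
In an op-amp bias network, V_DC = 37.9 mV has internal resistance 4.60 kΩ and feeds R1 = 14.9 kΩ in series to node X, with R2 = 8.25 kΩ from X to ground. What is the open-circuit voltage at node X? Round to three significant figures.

V_th ≈ 11.3 mV

R1' = 4.60 + 14.9 = 19.50 kΩ (source resistance + R1).
With X open, the divider is unloaded: V_th = 37.9 × 8.25/27.75 = 11.27 mV.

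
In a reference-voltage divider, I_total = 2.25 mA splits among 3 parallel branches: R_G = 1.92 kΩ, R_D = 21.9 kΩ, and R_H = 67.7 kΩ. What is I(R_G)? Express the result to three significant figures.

I ≈ 2.02 mA

Conductances: ΣG = 1/1.92 + 1/21.9 + 1/67.7 = 0.5813 (1/kΩ).
Current divider: I(R_G) = I_total · G_k/ΣG = 2.25 × (0.5208/0.5813) = 2.25 × 0.8960 = 2.016 mA.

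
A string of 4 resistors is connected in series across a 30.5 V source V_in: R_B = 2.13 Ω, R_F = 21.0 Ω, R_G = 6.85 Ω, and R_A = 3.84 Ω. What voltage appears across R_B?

Total series resistance ΣR = 2.13 + 21.0 + 6.85 + 3.84 = 33.82 Ω.
V = V_in · R/ΣR = 30.5 × 0.06298 = 1.921 V.

V ≈ 1.92 V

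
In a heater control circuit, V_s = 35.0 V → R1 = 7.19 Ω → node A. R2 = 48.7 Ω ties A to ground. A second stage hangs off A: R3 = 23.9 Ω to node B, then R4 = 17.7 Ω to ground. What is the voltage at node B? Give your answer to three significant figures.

Looking into the second stage from A: R3 + R4 = 41.60 Ω appears in parallel with R2.
R2 ‖ (R3+R4) = 22.44 Ω.
V_A = 35.0 × 22.44/(7.19 + 22.44) = 26.51 V.
V_B = V_A × 0.4255 = 11.28 V.

V_B ≈ 11.3 V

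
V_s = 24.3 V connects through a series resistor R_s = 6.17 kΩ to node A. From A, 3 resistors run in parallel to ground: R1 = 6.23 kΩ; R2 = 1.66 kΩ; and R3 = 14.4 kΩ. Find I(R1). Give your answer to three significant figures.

I ≈ 0.636 mA

Combine the parallel branches: R_p = (1/6.23 + 1/1.66 + 1/14.4)⁻¹ = 1.201 kΩ.
V_A by voltage divider: V_A = 24.3 × 1.201/(6.17 + 1.201) = 3.960 V.
Branch current I = V_A/R1 = 3.960/6.23 = 0.6357 mA.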